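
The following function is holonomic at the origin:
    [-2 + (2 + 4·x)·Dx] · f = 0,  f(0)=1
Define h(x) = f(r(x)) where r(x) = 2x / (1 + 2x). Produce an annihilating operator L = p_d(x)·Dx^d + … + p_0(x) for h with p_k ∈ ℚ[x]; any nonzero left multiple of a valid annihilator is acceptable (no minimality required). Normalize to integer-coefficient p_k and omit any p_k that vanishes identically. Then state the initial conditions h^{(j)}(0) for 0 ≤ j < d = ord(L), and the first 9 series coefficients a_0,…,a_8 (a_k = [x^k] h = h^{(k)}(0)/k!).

f: a_k = 1, 1, -1/2, 1/2, -5/8, 7/8, -21/16, 33/16, -429/128, …
h₀=f(r): pull back L_f along r ⇒ L₀.
L = -2 + (1 + 8·x + 12·x^2)·Dx  (order 1).
h: a_k = 1, 2, -6, 20, -74, 300, -1308, 6024, -28890, …
ICs: h(0) = 1.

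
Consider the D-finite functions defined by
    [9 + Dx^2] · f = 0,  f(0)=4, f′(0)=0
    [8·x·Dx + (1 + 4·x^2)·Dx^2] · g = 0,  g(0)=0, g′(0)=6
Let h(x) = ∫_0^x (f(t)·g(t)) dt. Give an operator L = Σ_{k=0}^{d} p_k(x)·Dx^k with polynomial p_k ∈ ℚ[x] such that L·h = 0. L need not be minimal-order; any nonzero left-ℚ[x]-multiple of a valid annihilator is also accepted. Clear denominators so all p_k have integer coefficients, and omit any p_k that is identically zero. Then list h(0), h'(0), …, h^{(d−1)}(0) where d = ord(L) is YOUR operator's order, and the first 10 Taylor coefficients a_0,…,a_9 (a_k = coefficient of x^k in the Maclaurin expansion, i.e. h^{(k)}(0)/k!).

f: a_k = 4, 0, -18, 0, 27/2, 0, -81/20, 0, 729/1120, 0, …
g: a_k = 0, 6, 0, -8, 0, 96/5, 0, -384/7, 0, 512/3, …
Sym-product of L_f,L_g gives L₀ (≤ ord 4).
h=∫₀ˣh₀: take L = L₀·Dx.
L = (2925 + 31536·x^2 + 95904·x^4 + 186624·x^6 + 186624·x^8)·Dx + (2448·x + 20160·x^3 + 62208·x^5 + 82944·x^7)·Dx^2 + (442 + 5088·x^2 + 19008·x^4 + 41472·x^6 + 41472·x^8)·Dx^3 + (272·x + 2240·x^3 + 6912·x^5 + 9216·x^7)·Dx^4 + (13 + 176·x^2 + 928·x^4 + 2304·x^6 + 2304·x^8)·Dx^5  (order 5).
h: a_k = 0, 0, 12, 0, -35, 0, 503/10, 0, -48813/560, 0, …
ICs: h(0) = 0, h′(0) = 0, h′′(0) = 24, h′′′(0) = 0, h′′′′(0) = -840.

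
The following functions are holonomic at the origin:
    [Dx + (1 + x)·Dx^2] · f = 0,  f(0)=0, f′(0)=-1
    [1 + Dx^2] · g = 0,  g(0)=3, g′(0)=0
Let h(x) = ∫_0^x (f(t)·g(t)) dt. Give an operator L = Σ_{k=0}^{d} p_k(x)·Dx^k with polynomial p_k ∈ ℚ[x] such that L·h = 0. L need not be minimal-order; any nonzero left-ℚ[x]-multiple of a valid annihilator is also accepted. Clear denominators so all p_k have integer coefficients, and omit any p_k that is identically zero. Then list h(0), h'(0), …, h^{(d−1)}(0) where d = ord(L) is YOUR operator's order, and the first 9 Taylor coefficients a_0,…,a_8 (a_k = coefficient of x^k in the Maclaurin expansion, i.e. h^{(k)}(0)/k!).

f: a_k = 0, -1, 1/2, -1/3, 1/4, -1/5, 1/6, -1/7, 1/8, …
g: a_k = 3, 0, -3/2, 0, 1/8, 0, -1/240, 0, 1/13440, …
Sym-product of L_f,L_g gives L₀ (≤ ord 4).
Integrate: L := L₀·Dx.
L = (-3 + 6·x + 19·x^2 + 16·x^3 + 4·x^4)·Dx + (4 + 20·x + 24·x^2 + 8·x^3)·Dx^2 + (20·x + 42·x^2 + 32·x^3 + 8·x^4)·Dx^3 + (4 + 20·x + 24·x^2 + 8·x^3)·Dx^4 + (3 + 14·x + 23·x^2 + 16·x^3 + 4·x^4)·Dx^5  (order 5).
h: a_k = 0, 0, -3/2, 1/2, 1/8, 0, -3/80, 3/112, -93/4480, …
ICs: h(0) = 0, h′(0) = 0, h′′(0) = -3, h′′′(0) = 3, h′′′′(0) = 3.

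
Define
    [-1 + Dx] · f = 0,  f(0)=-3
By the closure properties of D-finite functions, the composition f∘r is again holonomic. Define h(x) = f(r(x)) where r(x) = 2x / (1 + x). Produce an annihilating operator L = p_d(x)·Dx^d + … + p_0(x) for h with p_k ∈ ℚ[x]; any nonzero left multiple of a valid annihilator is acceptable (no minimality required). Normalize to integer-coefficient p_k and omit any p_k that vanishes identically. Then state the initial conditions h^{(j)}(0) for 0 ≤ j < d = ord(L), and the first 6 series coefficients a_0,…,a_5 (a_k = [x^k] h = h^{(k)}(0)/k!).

L = -2 + (1 + 2·x + x^2)·Dx  (order 1).
h: a_k = -3, -6, 0, 2, -2, 6/5, …
ICs: h(0) = -3.

f: a_k = -3, -3, -3/2, -1/2, -1/8, -1/40, …
h₀=f(r): pull back L_f along r ⇒ L₀.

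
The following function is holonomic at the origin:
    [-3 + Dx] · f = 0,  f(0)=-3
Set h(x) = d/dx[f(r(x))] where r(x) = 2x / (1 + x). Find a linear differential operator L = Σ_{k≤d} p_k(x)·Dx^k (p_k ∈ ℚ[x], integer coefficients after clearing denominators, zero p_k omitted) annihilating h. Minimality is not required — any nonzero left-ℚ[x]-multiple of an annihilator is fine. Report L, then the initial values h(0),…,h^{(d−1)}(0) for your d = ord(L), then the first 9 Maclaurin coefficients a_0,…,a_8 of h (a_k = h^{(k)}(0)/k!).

L = (4 - 2·x) + (-1 - 2·x - x^2)·Dx  (order 1).
h: a_k = -18, -72, -54, 72, 18, -432/5, 342/5, 288/35, -2754/35, …
ICs: h(0) = -18.

f: a_k = -3, -9, -27/2, -27/2, -81/8, -243/40, -243/80, -729/560, -2187/4480, …
h₀=f(r): pull back L_f along r ⇒ L₀.
Derive L from L₀ (diff closure).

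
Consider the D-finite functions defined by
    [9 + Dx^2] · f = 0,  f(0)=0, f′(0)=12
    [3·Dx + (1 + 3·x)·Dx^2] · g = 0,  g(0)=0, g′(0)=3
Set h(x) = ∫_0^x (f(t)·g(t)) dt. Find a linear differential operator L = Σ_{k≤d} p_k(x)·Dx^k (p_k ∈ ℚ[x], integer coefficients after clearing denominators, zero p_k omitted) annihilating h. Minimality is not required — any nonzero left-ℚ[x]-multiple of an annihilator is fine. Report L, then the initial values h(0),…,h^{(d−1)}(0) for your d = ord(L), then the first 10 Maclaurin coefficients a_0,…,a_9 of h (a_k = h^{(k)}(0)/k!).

L = (-81 + 486·x + 4617·x^2 + 11664·x^3 + 8748·x^4)·Dx + (36 + 540·x + 1944·x^2 + 1944·x^3)·Dx^2 + (180·x + 1134·x^2 + 2592·x^3 + 1944·x^4)·Dx^3 + (4 + 60·x + 216·x^2 + 216·x^3)·Dx^4 + (1 + 14·x + 69·x^2 + 144·x^3 + 108·x^4)·Dx^5  (order 5).
h: a_k = 0, 0, 0, 12, -27/2, 54/5, -27, 891/14, -22599/160, 9153/28, …
ICs: h(0) = 0, h′(0) = 0, h′′(0) = 0, h′′′(0) = 72, h′′′′(0) = -324.

f: a_k = 0, 12, 0, -18, 0, 81/10, 0, -243/140, 0, 243/1120, …
g: a_k = 0, 3, -9/2, 9, -81/4, 243/5, -243/2, 2187/7, -6561/8, 2187, …
f·g: L₀ = L_f ⊗_s L_g, ord ≤ 2·2.
h=∫₀ˣh₀: take L = L₀·Dx.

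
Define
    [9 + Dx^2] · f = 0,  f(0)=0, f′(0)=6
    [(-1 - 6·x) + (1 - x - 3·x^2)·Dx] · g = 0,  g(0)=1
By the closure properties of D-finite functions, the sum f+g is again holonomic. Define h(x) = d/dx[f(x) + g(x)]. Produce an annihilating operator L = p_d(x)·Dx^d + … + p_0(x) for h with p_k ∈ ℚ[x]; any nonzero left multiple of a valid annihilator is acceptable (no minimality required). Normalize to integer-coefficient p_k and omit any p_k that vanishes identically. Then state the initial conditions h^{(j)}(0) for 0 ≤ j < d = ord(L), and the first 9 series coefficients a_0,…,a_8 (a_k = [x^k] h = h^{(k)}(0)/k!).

f: a_k = 0, 6, 0, -9, 0, 81/20, 0, -243/280, 0, …
g: a_k = 1, 1, 4, 7, 19, 40, 97, 217, 508, …
L₀ := lclm(L_f,L_g); ord L₀ ≤ 2+1.
h=h₀': d/dx-closure on L₀ ⇒ L.
L = (1584 + 7614·x + 25326·x^2 + 15390·x^3 + 26730·x^4 + 13122·x^5 + 13122·x^6) + (-153 - 819·x + 918·x^2 + 2133·x^3 + 1620·x^4 + 3645·x^5 + 5103·x^6 + 4374·x^7)·Dx + (176 + 846·x + 2814·x^2 + 1710·x^3 + 2970·x^4 + 1458·x^5 + 1458·x^6)·Dx^2 + (-17 - 91·x + 102·x^2 + 237·x^3 + 180·x^4 + 405·x^5 + 567·x^6 + 486·x^7)·Dx^3  (order 3).
h: a_k = 7, 8, -6, 76, 881/4, 582, 60517/40, 4064, 23367627/2240, …
ICs: h(0) = 7, h′(0) = 8, h′′(0) = -12.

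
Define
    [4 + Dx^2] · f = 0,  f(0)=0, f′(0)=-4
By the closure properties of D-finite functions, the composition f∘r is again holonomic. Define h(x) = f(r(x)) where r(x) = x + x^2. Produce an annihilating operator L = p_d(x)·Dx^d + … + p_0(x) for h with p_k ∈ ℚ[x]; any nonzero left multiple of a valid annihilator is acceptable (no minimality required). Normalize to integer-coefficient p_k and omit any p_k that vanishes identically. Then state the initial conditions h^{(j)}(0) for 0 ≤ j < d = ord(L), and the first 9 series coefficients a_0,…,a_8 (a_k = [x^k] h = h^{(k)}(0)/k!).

L = (4 + 24·x + 48·x^2 + 32·x^3) - 2·Dx + (1 + 2·x)·Dx^2  (order 2).
h: a_k = 0, -4, -4, 8/3, 8, 112/15, 0, -1664/315, -224/45, …
ICs: h(0) = 0, h′(0) = -4.

f: a_k = 0, -4, 0, 8/3, 0, -8/15, 0, 16/315, 0, …
L₀ from L_f via x↦r, Dx↦r'^{-1}Dx.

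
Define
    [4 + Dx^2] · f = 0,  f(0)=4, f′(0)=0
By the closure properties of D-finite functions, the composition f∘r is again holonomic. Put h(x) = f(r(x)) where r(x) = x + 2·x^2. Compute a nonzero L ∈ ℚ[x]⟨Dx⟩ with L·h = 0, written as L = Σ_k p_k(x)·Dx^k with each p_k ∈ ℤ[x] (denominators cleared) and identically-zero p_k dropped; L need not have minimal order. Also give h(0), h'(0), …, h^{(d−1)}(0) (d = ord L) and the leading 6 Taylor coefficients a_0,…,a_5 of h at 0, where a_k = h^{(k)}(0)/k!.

L = (4 + 48·x + 192·x^2 + 256·x^3) - 4·Dx + (1 + 4·x)·Dx^2  (order 2).
h: a_k = 4, 0, -8, -32, -88/3, 64/3, …
ICs: h(0) = 4, h′(0) = 0.

f: a_k = 4, 0, -8, 0, 8/3, 0, …
Change of var in L_f (x↦r) gives L₀.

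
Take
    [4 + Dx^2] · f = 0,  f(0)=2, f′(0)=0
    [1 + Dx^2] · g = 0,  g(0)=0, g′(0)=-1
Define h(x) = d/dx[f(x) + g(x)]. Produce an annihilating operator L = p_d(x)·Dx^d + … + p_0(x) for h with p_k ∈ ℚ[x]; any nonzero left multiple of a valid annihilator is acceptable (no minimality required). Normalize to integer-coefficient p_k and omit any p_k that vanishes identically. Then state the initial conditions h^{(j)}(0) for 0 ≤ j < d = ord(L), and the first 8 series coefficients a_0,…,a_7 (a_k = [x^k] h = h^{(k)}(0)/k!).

f: a_k = 2, 0, -4, 0, 4/3, 0, -8/45, 0, …
g: a_k = 0, -1, 0, 1/6, 0, -1/120, 0, 1/5040, …
Sum ⇒ L₀ = lclm(L_f,L_g) in ℚ(x)⟨Dx⟩.
h=h₀': d/dx-closure on L₀ ⇒ L.
L = 4 + 5·Dx^2 + Dx^4  (order 4).
h: a_k = -1, -8, 1/2, 16/3, -1/24, -16/15, 1/720, 32/315, …
ICs: h(0) = -1, h′(0) = -8, h′′(0) = 1, h′′′(0) = 32.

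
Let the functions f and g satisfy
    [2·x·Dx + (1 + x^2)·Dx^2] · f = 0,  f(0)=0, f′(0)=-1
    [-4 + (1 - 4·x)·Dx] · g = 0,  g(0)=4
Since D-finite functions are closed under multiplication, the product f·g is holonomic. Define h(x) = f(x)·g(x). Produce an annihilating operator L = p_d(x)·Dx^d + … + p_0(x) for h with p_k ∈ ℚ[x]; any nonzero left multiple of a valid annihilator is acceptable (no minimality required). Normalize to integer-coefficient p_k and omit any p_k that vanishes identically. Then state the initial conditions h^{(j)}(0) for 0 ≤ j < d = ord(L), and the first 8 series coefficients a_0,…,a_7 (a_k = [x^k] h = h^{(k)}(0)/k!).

L = 8·x + (8 - 2·x + 16·x^2)·Dx + (-1 + 4·x - x^2 + 4·x^3)·Dx^2  (order 2).
h: a_k = 0, -4, -16, -188/3, -752/3, -15052/15, -60208/15, -1685764/105, …
ICs: h(0) = 0, h′(0) = -4.

f: a_k = 0, -1, 0, 1/3, 0, -1/5, 0, 1/7, …
g: a_k = 4, 16, 64, 256, 1024, 4096, 16384, 65536, …
L₀ := L_f ⊗_s L_g (sym. prod.), ord ≤ 2.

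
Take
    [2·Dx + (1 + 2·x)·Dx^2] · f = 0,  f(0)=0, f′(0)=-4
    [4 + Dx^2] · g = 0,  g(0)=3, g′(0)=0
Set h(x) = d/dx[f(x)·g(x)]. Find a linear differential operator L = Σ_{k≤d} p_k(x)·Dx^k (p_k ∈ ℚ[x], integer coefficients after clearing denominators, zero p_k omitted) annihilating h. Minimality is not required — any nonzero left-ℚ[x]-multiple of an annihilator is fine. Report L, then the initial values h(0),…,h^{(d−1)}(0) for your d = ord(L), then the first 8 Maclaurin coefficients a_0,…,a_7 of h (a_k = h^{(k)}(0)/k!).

L = (-400 - 1408·x - 2688·x^2 + 1536·x^3 + 11008·x^4 + 12288·x^5 + 4096·x^6) + (-192 - 512·x + 640·x^2 + 3840·x^3 + 5120·x^4 + 2048·x^5)·Dx + (-112 - 352·x - 224·x^2 + 2304·x^3 + 6272·x^4 + 6144·x^5 + 2048·x^6)·Dx^2 + (-48 - 128·x + 160·x^2 + 960·x^3 + 1280·x^4 + 512·x^5)·Dx^3 + (-3 + 112·x^2 + 480·x^3 + 880·x^4 + 768·x^5 + 256·x^6)·Dx^4  (order 4).
h: a_k = -12, 24, 24, 0, -72, 144, -1488/5, 9472/15, …
ICs: h(0) = -12, h′(0) = 24, h′′(0) = 48, h′′′(0) = 0.

f: a_k = 0, -4, 4, -16/3, 8, -64/5, 64/3, -256/7, …
g: a_k = 3, 0, -6, 0, 2, 0, -4/15, 0, …
Sym-product of L_f,L_g gives L₀ (≤ ord 4).
Differentiate: ansatz ord ≤ ord L₀ ⇒ L.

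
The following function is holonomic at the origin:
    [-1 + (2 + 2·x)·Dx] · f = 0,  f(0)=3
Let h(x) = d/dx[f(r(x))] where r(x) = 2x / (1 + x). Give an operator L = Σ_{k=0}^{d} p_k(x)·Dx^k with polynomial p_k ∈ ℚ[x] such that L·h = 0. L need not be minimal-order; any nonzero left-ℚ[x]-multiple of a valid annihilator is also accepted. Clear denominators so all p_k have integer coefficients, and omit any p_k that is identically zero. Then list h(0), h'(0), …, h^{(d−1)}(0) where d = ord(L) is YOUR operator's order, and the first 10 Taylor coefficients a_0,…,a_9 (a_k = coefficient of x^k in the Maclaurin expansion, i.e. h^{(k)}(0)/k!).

L = (-3 - 6·x) + (-1 - 4·x - 3·x^2)·Dx  (order 1).
h: a_k = 3, -9, 45/2, -111/2, 1125/8, -2943/8, 15813/16, -43335/16, 963873/128, -2708355/128, …
ICs: h(0) = 3.

f: a_k = 3, 3/2, -3/8, 3/16, -15/128, 21/256, -63/1024, 99/2048, -1287/32768, 2145/65536, …
L₀ from L_f via x↦r, Dx↦r'^{-1}Dx.
Differentiate: ansatz ord ≤ ord L₀ ⇒ L.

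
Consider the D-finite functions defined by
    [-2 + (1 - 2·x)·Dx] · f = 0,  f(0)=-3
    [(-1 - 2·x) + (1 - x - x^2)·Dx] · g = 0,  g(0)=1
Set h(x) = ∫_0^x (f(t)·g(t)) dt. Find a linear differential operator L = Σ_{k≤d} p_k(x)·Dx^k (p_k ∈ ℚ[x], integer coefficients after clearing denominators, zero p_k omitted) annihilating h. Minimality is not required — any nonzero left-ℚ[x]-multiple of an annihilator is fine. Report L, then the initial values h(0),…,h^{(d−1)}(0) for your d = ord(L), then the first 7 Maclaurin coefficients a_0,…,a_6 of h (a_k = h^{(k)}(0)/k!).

f: a_k = -3, -6, -12, -24, -48, -96, -192, …
g: a_k = 1, 1, 2, 3, 5, 8, 13, …
L₀ := L_f ⊗_s L_g (sym. prod.), ord ≤ 1.
h=∫₀ˣh₀: take L = L₀·Dx.
L = (-3 + 2·x + 6·x^2)·Dx + (1 - 3·x + x^2 + 2·x^3)·Dx^2  (order 2).
h: a_k = 0, -3, -9/2, -8, -57/4, -129/5, -47, …
ICs: h(0) = 0, h′(0) = -3.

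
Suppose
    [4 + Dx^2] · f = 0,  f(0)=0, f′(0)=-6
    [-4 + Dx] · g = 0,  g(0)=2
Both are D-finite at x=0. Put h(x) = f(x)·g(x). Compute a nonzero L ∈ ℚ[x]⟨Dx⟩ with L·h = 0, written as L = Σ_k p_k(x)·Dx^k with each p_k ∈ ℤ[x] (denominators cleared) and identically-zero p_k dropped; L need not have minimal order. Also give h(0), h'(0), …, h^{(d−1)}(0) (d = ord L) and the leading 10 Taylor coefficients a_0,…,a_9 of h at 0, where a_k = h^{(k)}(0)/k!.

f: a_k = 0, -6, 0, 4, 0, -4/5, 0, 8/105, 0, -4/945, …
g: a_k = 2, 8, 16, 64/3, 64/3, 256/15, 512/45, 2048/315, 1024/315, 4096/2835, …
L₀ := L_f ⊗_s L_g (sym. prod.), ord ≤ 2.
L = 20 - 8·Dx + Dx^2  (order 2).
h: a_k = 0, -12, -48, -88, -96, -328/5, -352/15, 464/105, 64/5, 9592/945, …
ICs: h(0) = 0, h′(0) = -12.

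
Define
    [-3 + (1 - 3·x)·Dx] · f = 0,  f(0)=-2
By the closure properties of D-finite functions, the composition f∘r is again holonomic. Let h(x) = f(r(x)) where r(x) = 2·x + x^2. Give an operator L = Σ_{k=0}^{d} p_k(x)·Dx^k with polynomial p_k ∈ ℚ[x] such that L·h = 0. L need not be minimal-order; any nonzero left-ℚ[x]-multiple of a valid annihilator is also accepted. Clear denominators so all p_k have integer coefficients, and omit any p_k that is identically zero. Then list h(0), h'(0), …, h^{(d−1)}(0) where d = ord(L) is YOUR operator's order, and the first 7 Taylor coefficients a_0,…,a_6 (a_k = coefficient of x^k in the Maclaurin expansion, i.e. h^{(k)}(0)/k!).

f: a_k = -2, -6, -18, -54, -162, -486, -1458, …
L₀ from L_f via x↦r, Dx↦r'^{-1}Dx.
L = (6 + 6·x) + (-1 + 6·x + 3·x^2)·Dx  (order 1).
h: a_k = -2, -12, -78, -504, -3258, -21060, -136134, …
ICs: h(0) = -2.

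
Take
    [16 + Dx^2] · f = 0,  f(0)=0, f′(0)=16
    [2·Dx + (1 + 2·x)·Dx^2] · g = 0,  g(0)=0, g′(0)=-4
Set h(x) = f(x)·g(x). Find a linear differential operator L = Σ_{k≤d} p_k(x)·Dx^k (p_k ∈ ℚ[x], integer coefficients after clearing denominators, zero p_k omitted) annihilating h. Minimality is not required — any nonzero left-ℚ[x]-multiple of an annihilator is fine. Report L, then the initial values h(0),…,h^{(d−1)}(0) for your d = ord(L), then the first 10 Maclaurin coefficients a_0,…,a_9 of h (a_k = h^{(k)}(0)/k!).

f: a_k = 0, 16, 0, -128/3, 0, 512/15, 0, -4096/315, 0, 8192/2835, …
g: a_k = 0, -4, 4, -16/3, 8, -64/5, 64/3, -256/7, 64, -1024/9, …
f·g: L₀ = L_f ⊗_s L_g, ord ≤ 2·2.
L = (2688 + 27648·x + 93184·x^2 + 131072·x^3 + 65536·x^4) + (896 + 5888·x + 12288·x^2 + 8192·x^3)·Dx + (408 + 3712·x + 11904·x^2 + 16384·x^3 + 8192·x^4)·Dx^2 + (56 + 368·x + 768·x^2 + 512·x^3)·Dx^3 + (15 + 124·x + 380·x^2 + 512·x^3 + 256·x^4)·Dx^4  (order 4).
h: a_k = 0, 0, -64, 64, 256/3, -128/3, -1024/9, 2048/15, -53248/315, 105472/315, …
ICs: h(0) = 0, h′(0) = 0, h′′(0) = -128, h′′′(0) = 384.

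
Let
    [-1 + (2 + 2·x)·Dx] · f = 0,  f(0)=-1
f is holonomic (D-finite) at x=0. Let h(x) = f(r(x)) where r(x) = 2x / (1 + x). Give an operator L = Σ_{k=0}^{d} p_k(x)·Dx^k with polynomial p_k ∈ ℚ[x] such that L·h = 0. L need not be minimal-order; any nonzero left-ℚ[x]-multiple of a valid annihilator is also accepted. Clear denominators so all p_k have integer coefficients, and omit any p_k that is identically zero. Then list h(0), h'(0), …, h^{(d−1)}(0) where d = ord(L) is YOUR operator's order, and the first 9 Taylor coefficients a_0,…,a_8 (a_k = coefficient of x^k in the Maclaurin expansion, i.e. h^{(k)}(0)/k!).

L = -1 + (1 + 4·x + 3·x^2)·Dx  (order 1).
h: a_k = -1, -1, 3/2, -5/2, 37/8, -75/8, 327/16, -753/16, 14445/128, …
ICs: h(0) = -1.

f: a_k = -1, -1/2, 1/8, -1/16, 5/128, -7/256, 21/1024, -33/2048, 429/32768, …
f∘r: x↦r, Dx↦Dx/r' in L_f ⇒ L₀.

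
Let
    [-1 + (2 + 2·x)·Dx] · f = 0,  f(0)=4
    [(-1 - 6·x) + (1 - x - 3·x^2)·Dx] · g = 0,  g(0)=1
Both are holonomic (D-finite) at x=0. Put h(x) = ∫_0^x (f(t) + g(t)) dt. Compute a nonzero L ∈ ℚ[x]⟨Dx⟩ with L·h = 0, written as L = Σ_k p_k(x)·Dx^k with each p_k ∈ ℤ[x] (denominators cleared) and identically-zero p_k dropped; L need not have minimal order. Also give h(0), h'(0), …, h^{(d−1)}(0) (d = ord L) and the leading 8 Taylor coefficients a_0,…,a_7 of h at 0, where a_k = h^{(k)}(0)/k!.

f: a_k = 4, 2, -1/2, 1/4, -5/32, 7/64, -21/256, 33/512, …
g: a_k = 1, 1, 4, 7, 19, 40, 97, 217, …
Sum ⇒ L₀ = lclm(L_f,L_g) in ℚ(x)⟨Dx⟩.
Integrate: L := L₀·Dx.
L = (17 + 57·x + 135·x^2 + 90·x^3)·Dx + (-33 - 134·x - 387·x^2 - 510·x^3 - 225·x^4)·Dx^2 + (2 + 30·x + 22·x^2 - 126·x^3 - 210·x^4 - 90·x^5)·Dx^3  (order 3).
h: a_k = 0, 5, 3/2, 7/6, 29/16, 603/160, 2567/384, 24811/1792, …
ICs: h(0) = 0, h′(0) = 5, h′′(0) = 3.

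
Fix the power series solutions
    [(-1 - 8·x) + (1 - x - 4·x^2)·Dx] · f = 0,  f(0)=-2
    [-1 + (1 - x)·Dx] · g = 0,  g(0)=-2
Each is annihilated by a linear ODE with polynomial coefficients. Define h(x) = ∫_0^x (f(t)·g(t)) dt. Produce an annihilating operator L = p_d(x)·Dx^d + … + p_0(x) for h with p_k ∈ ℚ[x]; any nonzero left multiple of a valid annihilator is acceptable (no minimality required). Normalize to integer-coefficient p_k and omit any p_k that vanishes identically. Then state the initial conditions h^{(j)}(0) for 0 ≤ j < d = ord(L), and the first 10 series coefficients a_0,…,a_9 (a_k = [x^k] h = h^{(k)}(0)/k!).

L = (-2 - 6·x + 12·x^2)·Dx + (1 - 2·x - 3·x^2 + 4·x^3)·Dx^2  (order 2).
h: a_k = 0, 4, 4, 28/3, 16, 36, 220/3, 1164/7, 366, 7588/9, …
ICs: h(0) = 0, h′(0) = 4.

f: a_k = -2, -2, -10, -18, -58, -130, -362, -882, -2330, -5858, …
g: a_k = -2, -2, -2, -2, -2, -2, -2, -2, -2, -2, …
h₀=f·g: eliminate ⇒ L₀, order ≤ 1·1.
Integrate: L := L₀·Dx.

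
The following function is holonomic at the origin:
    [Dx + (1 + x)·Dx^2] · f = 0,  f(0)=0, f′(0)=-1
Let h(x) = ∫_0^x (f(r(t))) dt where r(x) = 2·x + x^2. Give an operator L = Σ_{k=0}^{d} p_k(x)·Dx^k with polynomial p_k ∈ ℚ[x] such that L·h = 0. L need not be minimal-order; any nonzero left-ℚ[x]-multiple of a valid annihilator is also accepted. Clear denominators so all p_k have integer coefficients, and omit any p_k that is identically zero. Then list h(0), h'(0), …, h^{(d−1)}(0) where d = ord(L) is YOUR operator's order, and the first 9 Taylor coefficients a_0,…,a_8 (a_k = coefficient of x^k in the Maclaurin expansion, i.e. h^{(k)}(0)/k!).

f: a_k = 0, -1, 1/2, -1/3, 1/4, -1/5, 1/6, -1/7, 1/8, …
L₀ from L_f via x↦r, Dx↦r'^{-1}Dx.
Integrate: L := L₀·Dx.
L = Dx^2 + (1 + x)·Dx^3  (order 3).
h: a_k = 0, 0, -1, 1/3, -1/6, 1/10, -1/15, 1/21, -1/28, …
ICs: h(0) = 0, h′(0) = 0, h′′(0) = -2.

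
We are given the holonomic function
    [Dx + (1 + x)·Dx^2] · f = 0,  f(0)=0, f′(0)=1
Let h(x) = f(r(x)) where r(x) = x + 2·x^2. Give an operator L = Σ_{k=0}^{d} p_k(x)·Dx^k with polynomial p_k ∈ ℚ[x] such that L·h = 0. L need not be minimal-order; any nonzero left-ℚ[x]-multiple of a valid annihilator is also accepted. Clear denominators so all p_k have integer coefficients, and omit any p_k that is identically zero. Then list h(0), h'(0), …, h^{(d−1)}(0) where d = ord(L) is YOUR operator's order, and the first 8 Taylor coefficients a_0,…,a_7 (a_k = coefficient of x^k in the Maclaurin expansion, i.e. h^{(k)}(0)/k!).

f: a_k = 0, 1, -1/2, 1/3, -1/4, 1/5, -1/6, 1/7, …
Change of var in L_f (x↦r) gives L₀.
L = (-3 + 4·x + 8·x^2)·Dx + (1 + 5·x + 6·x^2 + 8·x^3)·Dx^2  (order 2).
h: a_k = 0, 1, 3/2, -5/3, -1/4, 11/5, -3/2, -13/7, …
ICs: h(0) = 0, h′(0) = 1.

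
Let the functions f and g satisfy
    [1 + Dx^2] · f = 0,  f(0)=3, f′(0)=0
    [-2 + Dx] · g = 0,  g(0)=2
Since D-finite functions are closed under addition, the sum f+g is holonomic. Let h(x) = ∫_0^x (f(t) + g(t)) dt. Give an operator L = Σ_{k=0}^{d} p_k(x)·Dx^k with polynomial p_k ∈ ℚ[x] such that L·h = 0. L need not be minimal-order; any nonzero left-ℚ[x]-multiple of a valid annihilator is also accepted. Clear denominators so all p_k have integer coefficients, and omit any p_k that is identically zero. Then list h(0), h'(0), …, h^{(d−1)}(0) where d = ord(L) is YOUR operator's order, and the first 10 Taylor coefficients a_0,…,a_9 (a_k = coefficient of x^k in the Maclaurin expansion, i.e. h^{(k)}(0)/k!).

L = -2·Dx + Dx^2 - 2·Dx^3 + Dx^4  (order 4).
h: a_k = 0, 5, 2, 5/6, 2/3, 7/24, 4/45, 25/1008, 2/315, 103/72576, …
ICs: h(0) = 0, h′(0) = 5, h′′(0) = 4, h′′′(0) = 5.

f: a_k = 3, 0, -3/2, 0, 1/8, 0, -1/240, 0, 1/13440, 0, …
g: a_k = 2, 4, 4, 8/3, 4/3, 8/15, 8/45, 16/315, 4/315, 8/2835, …
L₀ := lclm(L_f,L_g); ord L₀ ≤ 2+1.
Integrate: L := L₀·Dx.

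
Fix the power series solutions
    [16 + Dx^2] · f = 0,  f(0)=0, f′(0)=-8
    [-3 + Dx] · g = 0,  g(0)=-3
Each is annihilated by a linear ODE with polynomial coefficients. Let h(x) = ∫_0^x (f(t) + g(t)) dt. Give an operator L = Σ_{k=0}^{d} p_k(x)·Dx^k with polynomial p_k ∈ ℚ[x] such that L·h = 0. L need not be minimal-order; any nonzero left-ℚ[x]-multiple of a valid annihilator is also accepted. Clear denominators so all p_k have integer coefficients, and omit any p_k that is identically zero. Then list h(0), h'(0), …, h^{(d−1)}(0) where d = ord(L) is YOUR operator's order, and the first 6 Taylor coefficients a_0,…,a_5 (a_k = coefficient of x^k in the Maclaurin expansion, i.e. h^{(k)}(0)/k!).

L = -48·Dx + 16·Dx^2 - 3·Dx^3 + Dx^4  (order 4).
h: a_k = 0, -3, -17/2, -9/2, 47/24, -81/40, …
ICs: h(0) = 0, h′(0) = -3, h′′(0) = -17, h′′′(0) = -27.

f: a_k = 0, -8, 0, 64/3, 0, -256/15, …
g: a_k = -3, -9, -27/2, -27/2, -81/8, -243/40, …
f+g: L₀ = lclm(L_f,L_g), ord ≤ 2+1.
h=∫₀ˣh₀: take L = L₀·Dx.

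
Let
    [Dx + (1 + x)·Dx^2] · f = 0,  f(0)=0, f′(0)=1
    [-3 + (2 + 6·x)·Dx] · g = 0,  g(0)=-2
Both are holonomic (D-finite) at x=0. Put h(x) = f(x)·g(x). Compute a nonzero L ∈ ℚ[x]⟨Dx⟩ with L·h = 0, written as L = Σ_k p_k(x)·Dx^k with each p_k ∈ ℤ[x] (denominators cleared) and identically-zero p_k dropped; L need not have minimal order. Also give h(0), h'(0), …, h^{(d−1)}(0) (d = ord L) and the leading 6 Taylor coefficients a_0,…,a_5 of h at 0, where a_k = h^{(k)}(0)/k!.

f: a_k = 0, 1, -1/2, 1/3, -1/4, 1/5, …
g: a_k = -2, -3, 9/4, -27/8, 405/64, -1701/128, …
Sym-product of L_f,L_g gives L₀ (≤ ord 2).
L = (21 + 9·x) + (-8 - 24·x)·Dx + (4 + 28·x + 60·x^2 + 36·x^3)·Dx^2  (order 2).
h: a_k = 0, -2, -2, 37/12, -5, 2917/320, …
ICs: h(0) = 0, h′(0) = -2.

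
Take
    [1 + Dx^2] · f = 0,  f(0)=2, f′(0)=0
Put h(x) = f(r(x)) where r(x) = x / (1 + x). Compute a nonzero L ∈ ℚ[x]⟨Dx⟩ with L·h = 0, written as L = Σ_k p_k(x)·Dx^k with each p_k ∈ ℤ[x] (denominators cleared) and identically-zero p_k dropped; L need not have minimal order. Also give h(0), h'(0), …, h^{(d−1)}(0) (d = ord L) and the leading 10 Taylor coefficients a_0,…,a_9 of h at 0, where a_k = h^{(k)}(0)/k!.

L = 1 + (2 + 6·x + 6·x^2 + 2·x^3)·Dx + (1 + 4·x + 6·x^2 + 4·x^3 + x^4)·Dx^2  (order 2).
h: a_k = 2, 0, -1, 2, -35/12, 11/3, -1501/360, 87/20, -16699/4032, 8791/2520, …
ICs: h(0) = 2, h′(0) = 0.

f: a_k = 2, 0, -1, 0, 1/12, 0, -1/360, 0, 1/20160, 0, …
L₀ from L_f via x↦r, Dx↦r'^{-1}Dx.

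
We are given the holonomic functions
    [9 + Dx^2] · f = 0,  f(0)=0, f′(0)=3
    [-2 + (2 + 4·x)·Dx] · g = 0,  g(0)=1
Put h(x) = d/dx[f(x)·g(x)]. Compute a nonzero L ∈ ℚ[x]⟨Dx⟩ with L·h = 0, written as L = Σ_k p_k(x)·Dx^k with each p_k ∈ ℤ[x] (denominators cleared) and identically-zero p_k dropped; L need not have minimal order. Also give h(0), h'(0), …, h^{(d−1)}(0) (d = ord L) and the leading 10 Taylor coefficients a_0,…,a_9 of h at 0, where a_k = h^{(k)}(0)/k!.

L = (14 + 84·x + 192·x^2 + 216·x^3 + 108·x^4) + (-1 - 8·x - 18·x^2 - 12·x^3)·Dx + (1 + 7·x + 19·x^2 + 24·x^3 + 12·x^4)·Dx^2  (order 2).
h: a_k = 3, 6, -18, -12, 12, 72/5, -18, 792/35, -324/7, 636/7, …
ICs: h(0) = 3, h′(0) = 6.

f: a_k = 0, 3, 0, -9/2, 0, 81/40, 0, -243/560, 0, 243/4480, …
g: a_k = 1, 1, -1/2, 1/2, -5/8, 7/8, -21/16, 33/16, -429/128, 715/128, …
Product ⇒ symmetric product L₀, ord ≤ 2.
Differentiate: ansatz ord ≤ ord L₀ ⇒ L.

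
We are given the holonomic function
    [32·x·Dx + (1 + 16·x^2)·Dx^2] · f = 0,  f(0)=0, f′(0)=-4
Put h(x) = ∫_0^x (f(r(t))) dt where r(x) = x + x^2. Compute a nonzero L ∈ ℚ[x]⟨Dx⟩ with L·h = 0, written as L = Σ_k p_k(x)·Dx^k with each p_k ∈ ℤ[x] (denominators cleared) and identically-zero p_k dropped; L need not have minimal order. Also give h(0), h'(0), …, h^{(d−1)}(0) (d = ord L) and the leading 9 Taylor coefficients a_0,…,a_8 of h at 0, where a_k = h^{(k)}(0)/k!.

f: a_k = 0, -4, 0, 64/3, 0, -1024/5, 0, 16384/7, 0, …
L₀ from L_f via x↦r, Dx↦r'^{-1}Dx.
Integrate: L := L₀·Dx.
L = (-2 + 32·x + 128·x^2 + 192·x^3 + 96·x^4)·Dx^2 + (1 + 2·x + 16·x^2 + 64·x^3 + 80·x^4 + 32·x^5)·Dx^3  (order 3).
h: a_k = 0, 0, -2, -4/3, 16/3, 64/5, -352/15, -3008/21, 256/7, …
ICs: h(0) = 0, h′(0) = 0, h′′(0) = -4.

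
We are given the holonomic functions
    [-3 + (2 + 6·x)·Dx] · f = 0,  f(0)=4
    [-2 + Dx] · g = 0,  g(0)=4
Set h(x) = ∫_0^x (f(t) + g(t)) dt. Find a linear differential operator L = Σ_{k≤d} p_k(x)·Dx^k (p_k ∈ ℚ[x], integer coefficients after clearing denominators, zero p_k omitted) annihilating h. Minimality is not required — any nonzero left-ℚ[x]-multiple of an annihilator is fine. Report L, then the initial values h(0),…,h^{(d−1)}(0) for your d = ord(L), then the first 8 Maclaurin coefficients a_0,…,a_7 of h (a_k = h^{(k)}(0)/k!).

f: a_k = 4, 6, -9/2, 27/4, -405/32, 1701/64, -15309/256, 72171/512, …
g: a_k = 4, 8, 8, 16/3, 8/3, 16/15, 16/45, 32/315, …
Sum ⇒ L₀ = lclm(L_f,L_g) in ℚ(x)⟨Dx⟩.
Integrate: L := L₀·Dx.
L = (42 + 72·x)·Dx + (-25 - 96·x - 144·x^2)·Dx^2 + (2 + 30·x + 72·x^2)·Dx^3  (order 3).
h: a_k = 0, 8, 7, 7/6, 145/48, -959/480, 26539/5760, -684809/80640, …
ICs: h(0) = 0, h′(0) = 8, h′′(0) = 14.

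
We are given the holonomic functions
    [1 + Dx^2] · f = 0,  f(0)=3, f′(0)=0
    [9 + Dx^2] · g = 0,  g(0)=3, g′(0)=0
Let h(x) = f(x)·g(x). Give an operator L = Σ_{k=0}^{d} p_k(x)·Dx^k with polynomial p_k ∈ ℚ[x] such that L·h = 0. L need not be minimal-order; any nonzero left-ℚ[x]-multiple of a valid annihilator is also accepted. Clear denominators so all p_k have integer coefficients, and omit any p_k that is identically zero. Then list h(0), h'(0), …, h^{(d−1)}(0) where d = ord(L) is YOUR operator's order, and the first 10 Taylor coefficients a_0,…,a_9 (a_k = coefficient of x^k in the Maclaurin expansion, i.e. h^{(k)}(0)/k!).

f: a_k = 3, 0, -3/2, 0, 1/8, 0, -1/240, 0, 1/13440, 0, …
g: a_k = 3, 0, -27/2, 0, 81/8, 0, -243/80, 0, 2187/4480, 0, …
h₀=f·g: eliminate ⇒ L₀, order ≤ 2·2.
L = 64 + 20·Dx^2 + Dx^4  (order 4).
h: a_k = 9, 0, -45, 0, 51, 0, -26, 0, 257/35, 0, …
ICs: h(0) = 9, h′(0) = 0, h′′(0) = -90, h′′′(0) = 0.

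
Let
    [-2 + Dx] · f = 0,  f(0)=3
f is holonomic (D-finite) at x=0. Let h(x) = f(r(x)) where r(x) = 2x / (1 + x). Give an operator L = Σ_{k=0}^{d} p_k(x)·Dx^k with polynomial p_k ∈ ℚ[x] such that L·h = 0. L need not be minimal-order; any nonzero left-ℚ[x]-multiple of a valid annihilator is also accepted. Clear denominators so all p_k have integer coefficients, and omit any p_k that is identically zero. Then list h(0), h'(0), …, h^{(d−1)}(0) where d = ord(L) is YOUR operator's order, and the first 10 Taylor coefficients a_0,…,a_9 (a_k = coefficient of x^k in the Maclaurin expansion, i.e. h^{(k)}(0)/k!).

L = -4 + (1 + 2·x + x^2)·Dx  (order 1).
h: a_k = 3, 12, 12, -4, -4, 28/5, -44/15, -68/105, 316/105, -3316/945, …
ICs: h(0) = 3.

f: a_k = 3, 6, 6, 4, 2, 4/5, 4/15, 8/105, 2/105, 4/945, …
f∘r: x↦r, Dx↦Dx/r' in L_f ⇒ L₀.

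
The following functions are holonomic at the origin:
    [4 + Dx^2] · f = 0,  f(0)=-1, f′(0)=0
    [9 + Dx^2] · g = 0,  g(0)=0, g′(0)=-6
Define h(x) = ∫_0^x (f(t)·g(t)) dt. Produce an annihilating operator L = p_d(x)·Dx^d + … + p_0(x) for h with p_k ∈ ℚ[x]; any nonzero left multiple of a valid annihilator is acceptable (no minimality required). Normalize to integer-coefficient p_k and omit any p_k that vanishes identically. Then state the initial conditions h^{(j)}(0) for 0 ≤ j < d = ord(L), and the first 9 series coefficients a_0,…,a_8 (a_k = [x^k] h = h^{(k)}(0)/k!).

L = 25·Dx + 26·Dx^3 + Dx^5  (order 5).
h: a_k = 0, 0, 3, 0, -21/4, 0, 521/120, 0, -13021/6720, …
ICs: h(0) = 0, h′(0) = 0, h′′(0) = 6, h′′′(0) = 0, h′′′′(0) = -126.

f: a_k = -1, 0, 2, 0, -2/3, 0, 4/45, 0, -2/315, …
g: a_k = 0, -6, 0, 9, 0, -81/20, 0, 243/280, 0, …
Product ⇒ symmetric product L₀, ord ≤ 4.
Integrate: L := L₀·Dx.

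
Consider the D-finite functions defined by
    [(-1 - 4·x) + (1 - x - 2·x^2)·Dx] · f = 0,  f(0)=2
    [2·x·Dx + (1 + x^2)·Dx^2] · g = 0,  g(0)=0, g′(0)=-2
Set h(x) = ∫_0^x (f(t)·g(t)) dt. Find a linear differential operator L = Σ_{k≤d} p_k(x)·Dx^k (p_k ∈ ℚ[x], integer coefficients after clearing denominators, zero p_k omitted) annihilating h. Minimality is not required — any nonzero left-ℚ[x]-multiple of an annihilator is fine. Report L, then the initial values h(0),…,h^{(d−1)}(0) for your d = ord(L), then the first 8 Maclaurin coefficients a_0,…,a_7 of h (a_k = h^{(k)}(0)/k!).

L = (4 + 2·x + 12·x^2)·Dx + (2 + 6·x + 4·x^2 + 12·x^3)·Dx^2 + (-1 + x + x^2 + x^3 + 2·x^4)·Dx^3  (order 3).
h: a_k = 0, 0, -2, -4/3, -8/3, -56/15, -34/5, -1172/105, …
ICs: h(0) = 0, h′(0) = 0, h′′(0) = -4.

f: a_k = 2, 2, 6, 10, 22, 42, 86, 170, …
g: a_k = 0, -2, 0, 2/3, 0, -2/5, 0, 2/7, …
L₀ := L_f ⊗_s L_g (sym. prod.), ord ≤ 2.
h=∫₀ˣh₀: take L = L₀·Dx.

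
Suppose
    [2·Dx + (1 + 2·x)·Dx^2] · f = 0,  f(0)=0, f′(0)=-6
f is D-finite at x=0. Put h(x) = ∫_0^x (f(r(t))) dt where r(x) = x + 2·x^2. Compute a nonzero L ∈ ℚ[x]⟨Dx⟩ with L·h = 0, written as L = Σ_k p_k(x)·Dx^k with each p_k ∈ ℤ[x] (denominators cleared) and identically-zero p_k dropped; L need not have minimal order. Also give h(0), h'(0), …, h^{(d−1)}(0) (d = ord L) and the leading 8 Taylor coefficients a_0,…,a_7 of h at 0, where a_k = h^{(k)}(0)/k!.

f: a_k = 0, -6, 6, -8, 12, -96/5, 32, -384/7, …
f∘r: x↦r, Dx↦Dx/r' in L_f ⇒ L₀.
h=∫h₀ ⇒ L = L₀·Dx.
L = (-2 + 8·x + 16·x^2)·Dx^2 + (1 + 6·x + 12·x^2 + 16·x^3)·Dx^3  (order 3).
h: a_k = 0, 0, -3, -2, 4, -12/5, -16/5, 64/7, …
ICs: h(0) = 0, h′(0) = 0, h′′(0) = -6.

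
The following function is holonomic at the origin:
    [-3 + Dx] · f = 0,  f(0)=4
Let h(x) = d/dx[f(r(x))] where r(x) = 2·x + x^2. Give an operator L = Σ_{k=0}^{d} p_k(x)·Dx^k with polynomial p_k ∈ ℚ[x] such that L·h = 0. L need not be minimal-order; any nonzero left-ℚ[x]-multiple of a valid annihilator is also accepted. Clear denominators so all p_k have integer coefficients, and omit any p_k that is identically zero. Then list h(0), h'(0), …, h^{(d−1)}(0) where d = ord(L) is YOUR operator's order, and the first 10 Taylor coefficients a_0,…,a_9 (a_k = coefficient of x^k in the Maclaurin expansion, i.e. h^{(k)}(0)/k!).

f: a_k = 4, 12, 18, 18, 27/2, 81/10, 81/20, 243/140, 729/1120, 243/1120, …
h₀=f(r): pull back L_f along r ⇒ L₀.
h=h₀': d/dx-closure on L₀ ⇒ L.
L = (7 + 12·x + 6·x^2) + (-1 - x)·Dx  (order 1).
h: a_k = 24, 168, 648, 1800, 3996, 37476/5, 61452/5, 631044/35, 24057, 1034613/35, …
ICs: h(0) = 24.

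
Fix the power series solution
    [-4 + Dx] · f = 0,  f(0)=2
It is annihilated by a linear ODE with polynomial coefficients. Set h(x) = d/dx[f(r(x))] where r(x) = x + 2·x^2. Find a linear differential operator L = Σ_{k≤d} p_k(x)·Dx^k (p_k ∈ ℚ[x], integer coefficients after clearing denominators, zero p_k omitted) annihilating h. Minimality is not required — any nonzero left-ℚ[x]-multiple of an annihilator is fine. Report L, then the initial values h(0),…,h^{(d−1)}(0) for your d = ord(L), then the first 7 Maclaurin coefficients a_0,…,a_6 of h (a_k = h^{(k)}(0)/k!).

L = (8 + 32·x + 64·x^2) + (-1 - 4·x)·Dx  (order 1).
h: a_k = 8, 64, 256, 2560/3, 6656/3, 77824/15, 475136/45, …
ICs: h(0) = 8.

f: a_k = 2, 8, 16, 64/3, 64/3, 256/15, 512/45, …
h₀=f(r): pull back L_f along r ⇒ L₀.
Differentiate: ansatz ord ≤ ord L₀ ⇒ L.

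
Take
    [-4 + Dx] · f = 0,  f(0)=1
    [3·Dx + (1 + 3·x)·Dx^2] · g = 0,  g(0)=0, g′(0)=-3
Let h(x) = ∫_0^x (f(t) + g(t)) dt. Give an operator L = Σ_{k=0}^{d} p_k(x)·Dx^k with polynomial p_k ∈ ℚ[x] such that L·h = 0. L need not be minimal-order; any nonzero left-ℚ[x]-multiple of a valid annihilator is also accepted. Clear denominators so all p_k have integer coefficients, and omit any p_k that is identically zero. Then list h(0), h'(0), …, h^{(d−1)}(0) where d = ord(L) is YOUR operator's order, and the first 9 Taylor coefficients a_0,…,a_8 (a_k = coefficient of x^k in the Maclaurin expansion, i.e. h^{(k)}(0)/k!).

f: a_k = 1, 4, 8, 32/3, 32/3, 128/15, 256/45, 1024/315, 512/315, …
g: a_k = 0, -3, 9/2, -9, 81/4, -243/5, 243/2, -2187/7, 6561/8, …
h₀=f+g: left-lcm gives L₀, ord ≤ 3.
h=∫₀ˣh₀: take L = L₀·Dx.
L = (-120 - 144·x)·Dx^2 + (2 - 96·x - 144·x^2)·Dx^3 + (7 + 33·x + 36·x^2)·Dx^4  (order 4).
h: a_k = 0, 1, 1/2, 25/6, 5/12, 371/60, -601/90, 11447/630, -13913/360, …
ICs: h(0) = 0, h′(0) = 1, h′′(0) = 1, h′′′(0) = 25.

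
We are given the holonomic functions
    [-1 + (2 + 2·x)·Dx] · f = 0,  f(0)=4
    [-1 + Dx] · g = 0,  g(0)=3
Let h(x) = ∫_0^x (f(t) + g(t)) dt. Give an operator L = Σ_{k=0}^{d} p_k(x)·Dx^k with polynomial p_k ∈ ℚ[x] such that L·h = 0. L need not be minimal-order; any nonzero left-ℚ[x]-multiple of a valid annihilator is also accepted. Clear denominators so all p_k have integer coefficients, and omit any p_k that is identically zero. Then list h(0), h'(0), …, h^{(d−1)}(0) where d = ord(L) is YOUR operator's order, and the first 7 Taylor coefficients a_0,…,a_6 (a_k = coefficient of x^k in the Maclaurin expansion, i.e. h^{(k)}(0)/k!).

f: a_k = 4, 2, -1/2, 1/4, -5/32, 7/64, -21/256, …
g: a_k = 3, 3, 3/2, 1/2, 1/8, 1/40, 1/240, …
f+g: L₀ = lclm(L_f,L_g), ord ≤ 1+1.
Integrate: L := L₀·Dx.
L = (3 + 2·x)·Dx + (-5 - 8·x - 4·x^2)·Dx^2 + (2 + 6·x + 4·x^2)·Dx^3  (order 3).
h: a_k = 0, 7, 5/2, 1/3, 3/16, -1/160, 43/1920, …
ICs: h(0) = 0, h′(0) = 7, h′′(0) = 5.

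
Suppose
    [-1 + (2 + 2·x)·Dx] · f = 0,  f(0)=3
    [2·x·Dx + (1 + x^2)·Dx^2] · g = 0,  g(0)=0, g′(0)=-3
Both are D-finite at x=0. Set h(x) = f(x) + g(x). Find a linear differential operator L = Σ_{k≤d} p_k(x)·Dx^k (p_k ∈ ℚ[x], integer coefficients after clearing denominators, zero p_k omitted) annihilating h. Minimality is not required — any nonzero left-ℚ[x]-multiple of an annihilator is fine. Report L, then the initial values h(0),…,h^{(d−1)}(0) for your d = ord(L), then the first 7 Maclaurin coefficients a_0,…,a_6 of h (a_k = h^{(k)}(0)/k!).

f: a_k = 3, 3/2, -3/8, 3/16, -15/128, 21/256, -63/1024, …
g: a_k = 0, -3, 0, 1, 0, -3/5, 0, …
h₀=f+g: left-lcm gives L₀, ord ≤ 3.
L = (-4 - 10·x + 12·x^2 + 6·x^3)·Dx + (-11 - 16·x + 10·x^2 + 48·x^3 + 21·x^4)·Dx^2 + (-2 + 6·x + 12·x^2 + 12·x^3 + 14·x^4 + 6·x^5)·Dx^3  (order 3).
h: a_k = 3, -3/2, -3/8, 19/16, -15/128, -663/1280, -63/1024, …
ICs: h(0) = 3, h′(0) = -3/2, h′′(0) = -3/4.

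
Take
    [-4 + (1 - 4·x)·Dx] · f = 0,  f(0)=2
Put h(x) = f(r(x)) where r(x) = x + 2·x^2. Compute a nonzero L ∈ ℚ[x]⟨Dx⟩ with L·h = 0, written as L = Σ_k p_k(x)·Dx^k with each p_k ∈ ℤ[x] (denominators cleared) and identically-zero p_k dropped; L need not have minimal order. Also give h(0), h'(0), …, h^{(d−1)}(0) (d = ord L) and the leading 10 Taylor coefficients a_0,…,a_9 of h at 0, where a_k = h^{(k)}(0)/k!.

L = (4 + 16·x) + (-1 + 4·x + 8·x^2)·Dx  (order 1).
h: a_k = 2, 8, 48, 256, 1408, 7680, 41984, 229376, 1253376, 6848512, …
ICs: h(0) = 2.

f: a_k = 2, 8, 32, 128, 512, 2048, 8192, 32768, 131072, 524288, …
f∘r: x↦r, Dx↦Dx/r' in L_f ⇒ L₀.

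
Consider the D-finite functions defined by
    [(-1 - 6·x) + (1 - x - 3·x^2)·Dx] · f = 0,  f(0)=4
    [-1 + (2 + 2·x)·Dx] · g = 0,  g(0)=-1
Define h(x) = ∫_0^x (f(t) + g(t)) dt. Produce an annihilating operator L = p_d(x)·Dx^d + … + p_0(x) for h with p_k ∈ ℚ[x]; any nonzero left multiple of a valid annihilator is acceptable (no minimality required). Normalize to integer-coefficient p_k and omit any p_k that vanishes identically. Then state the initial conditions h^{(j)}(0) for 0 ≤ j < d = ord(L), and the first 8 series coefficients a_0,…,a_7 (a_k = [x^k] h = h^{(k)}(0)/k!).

L = (-17 - 57·x - 135·x^2 - 90·x^3)·Dx + (33 + 134·x + 387·x^2 + 510·x^3 + 225·x^4)·Dx^2 + (-2 - 30·x - 22·x^2 + 126·x^3 + 210·x^4 + 90·x^5)·Dx^3  (order 3).
h: a_k = 0, 3, 7/4, 43/8, 447/64, 9733/640, 13651/512, 397333/7168, …
ICs: h(0) = 0, h′(0) = 3, h′′(0) = 7/2.

f: a_k = 4, 4, 16, 28, 76, 160, 388, 868, …
g: a_k = -1, -1/2, 1/8, -1/16, 5/128, -7/256, 21/1024, -33/2048, …
h₀=f+g: left-lcm gives L₀, ord ≤ 2.
Integrate: L := L₀·Dx.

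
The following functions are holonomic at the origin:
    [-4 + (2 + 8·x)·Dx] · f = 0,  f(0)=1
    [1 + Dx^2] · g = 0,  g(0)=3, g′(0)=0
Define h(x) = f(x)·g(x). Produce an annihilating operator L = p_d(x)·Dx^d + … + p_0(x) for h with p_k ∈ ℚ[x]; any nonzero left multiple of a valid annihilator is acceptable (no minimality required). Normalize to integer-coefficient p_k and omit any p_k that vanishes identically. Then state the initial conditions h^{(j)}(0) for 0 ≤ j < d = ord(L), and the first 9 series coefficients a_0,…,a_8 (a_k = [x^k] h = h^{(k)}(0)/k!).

L = (13 + 8·x + 16·x^2) + (-4 - 16·x)·Dx + (1 + 8·x + 16·x^2)·Dx^2  (order 2).
h: a_k = 3, 6, -15/2, 9, -215/8, 313/4, -56941/240, 90059/120, -32917807/13440, …
ICs: h(0) = 3, h′(0) = 6.

f: a_k = 1, 2, -2, 4, -10, 28, -84, 264, -858, …
g: a_k = 3, 0, -3/2, 0, 1/8, 0, -1/240, 0, 1/13440, …
h₀=f·g: eliminate ⇒ L₀, order ≤ 1·2.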